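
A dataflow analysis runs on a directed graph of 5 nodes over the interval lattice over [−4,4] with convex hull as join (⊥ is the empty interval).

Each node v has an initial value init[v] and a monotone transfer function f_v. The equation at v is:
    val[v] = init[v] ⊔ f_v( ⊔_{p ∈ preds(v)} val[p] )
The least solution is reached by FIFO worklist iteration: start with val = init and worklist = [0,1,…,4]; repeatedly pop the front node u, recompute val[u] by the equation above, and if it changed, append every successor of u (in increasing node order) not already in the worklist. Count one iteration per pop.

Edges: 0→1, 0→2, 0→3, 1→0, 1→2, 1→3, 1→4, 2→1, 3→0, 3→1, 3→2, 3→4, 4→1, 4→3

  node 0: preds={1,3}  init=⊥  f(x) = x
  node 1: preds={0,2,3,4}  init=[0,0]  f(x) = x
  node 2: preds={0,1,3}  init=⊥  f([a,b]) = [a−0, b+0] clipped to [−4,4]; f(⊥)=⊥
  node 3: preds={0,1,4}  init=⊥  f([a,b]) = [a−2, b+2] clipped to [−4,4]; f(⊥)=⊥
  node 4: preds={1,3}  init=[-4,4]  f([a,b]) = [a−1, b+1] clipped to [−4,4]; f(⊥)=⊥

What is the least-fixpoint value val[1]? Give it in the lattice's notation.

[-4,4]

Trace (9 dequeues):
  [1] u=0 | in [0,0] | out [0,0] | prev ⊥ | push {}
  [2] u=1 | in [-4,4] | out [-4,4] | prev [0,0] | push {0}
  [3] u=2 | in [-4,4] | out [-4,4] | prev ⊥ | push {1}
  [4] u=3 | in [-4,4] | out [-4,4] | prev ⊥ | push {2}
  [5] u=4 | in [-4,4] | out [-4,4] | ==
  [6] u=0 | in [-4,4] | out [-4,4] | prev [0,0] | push {3}
  [7] u=1 | in [-4,4] | out [-4,4] | ==
  [8] u=2 | in [-4,4] | out [-4,4] | ==
  [9] u=3 | in [-4,4] | out [-4,4] | ==

Converged values:
  [0] [-4,4]
  [1] [-4,4]
  [2] [-4,4]
  [3] [-4,4]
  [4] [-4,4]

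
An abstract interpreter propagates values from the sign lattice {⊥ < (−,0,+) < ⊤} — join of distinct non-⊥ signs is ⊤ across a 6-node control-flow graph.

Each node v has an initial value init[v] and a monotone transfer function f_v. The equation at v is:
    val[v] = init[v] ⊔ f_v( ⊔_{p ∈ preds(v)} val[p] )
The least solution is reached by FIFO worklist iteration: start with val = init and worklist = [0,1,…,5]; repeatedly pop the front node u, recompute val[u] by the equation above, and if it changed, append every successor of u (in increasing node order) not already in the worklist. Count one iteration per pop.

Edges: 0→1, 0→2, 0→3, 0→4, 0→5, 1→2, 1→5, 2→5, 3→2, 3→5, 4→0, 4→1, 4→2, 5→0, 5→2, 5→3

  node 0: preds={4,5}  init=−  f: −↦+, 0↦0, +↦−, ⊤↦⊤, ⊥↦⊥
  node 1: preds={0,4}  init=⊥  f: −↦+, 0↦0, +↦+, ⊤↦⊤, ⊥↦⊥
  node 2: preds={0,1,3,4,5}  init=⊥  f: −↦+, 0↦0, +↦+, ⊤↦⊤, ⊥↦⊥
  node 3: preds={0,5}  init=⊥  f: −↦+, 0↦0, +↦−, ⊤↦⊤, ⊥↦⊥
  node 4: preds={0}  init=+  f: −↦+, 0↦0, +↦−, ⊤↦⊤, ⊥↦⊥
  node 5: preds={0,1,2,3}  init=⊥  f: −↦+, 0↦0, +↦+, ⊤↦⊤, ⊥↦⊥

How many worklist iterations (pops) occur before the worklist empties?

16

Iteration log — 16 steps:
  step 1. node 0  ⊔preds=+  new=−  stable
  step 2. node 1  ⊔preds=⊤  new=⊤  old=⊥  +wl: 
  step 3. node 2  ⊔preds=⊤  new=⊤  old=⊥  +wl: 
  step 4. node 3  ⊔preds=−  new=+  old=⊥  +wl: 2
  step 5. node 4  ⊔preds=−  new=+  stable
  step 6. node 5  ⊔preds=⊤  new=⊤  old=⊥  +wl: 0,3
  step 7. node 2  ⊔preds=⊤  new=⊤  stable
  step 8. node 0  ⊔preds=⊤  new=⊤  old=−  +wl: 1,2,4,5
  step 9. node 3  ⊔preds=⊤  new=⊤  old=+  +wl: 
  step 10. node 1  ⊔preds=⊤  new=⊤  stable
  step 11. node 2  ⊔preds=⊤  new=⊤  stable
  step 12. node 4  ⊔preds=⊤  new=⊤  old=+  +wl: 0,1,2
  step 13. node 5  ⊔preds=⊤  new=⊤  stable
  step 14. node 0  ⊔preds=⊤  new=⊤  stable
  step 15. node 1  ⊔preds=⊤  new=⊤  stable
  step 16. node 2  ⊔preds=⊤  new=⊤  stable

Least fixpoint reached:
  node 0: ⊤
  node 1: ⊤
  node 2: ⊤
  node 3: ⊤
  node 4: ⊤
  node 5: ⊤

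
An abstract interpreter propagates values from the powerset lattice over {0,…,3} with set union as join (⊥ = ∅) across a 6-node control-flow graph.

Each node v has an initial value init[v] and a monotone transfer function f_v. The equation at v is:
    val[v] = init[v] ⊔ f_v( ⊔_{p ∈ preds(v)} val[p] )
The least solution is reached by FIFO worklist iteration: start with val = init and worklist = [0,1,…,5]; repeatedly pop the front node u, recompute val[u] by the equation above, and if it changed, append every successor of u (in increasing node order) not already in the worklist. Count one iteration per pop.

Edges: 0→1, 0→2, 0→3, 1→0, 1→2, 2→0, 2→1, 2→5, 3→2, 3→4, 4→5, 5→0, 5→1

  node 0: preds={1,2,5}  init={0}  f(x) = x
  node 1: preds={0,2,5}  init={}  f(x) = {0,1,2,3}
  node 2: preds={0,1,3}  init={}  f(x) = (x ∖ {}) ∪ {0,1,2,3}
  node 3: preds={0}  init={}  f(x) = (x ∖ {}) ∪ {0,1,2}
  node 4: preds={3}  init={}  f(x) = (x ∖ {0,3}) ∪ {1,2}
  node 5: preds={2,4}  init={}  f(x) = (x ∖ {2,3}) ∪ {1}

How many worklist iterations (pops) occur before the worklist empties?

12

Iteration log — 12 steps:
  step 1. node 0  ⊔preds={}  new={0}  stable
  step 2. node 1  ⊔preds={0}  new={0,1,2,3}  old={}  +wl: 0
  step 3. node 2  ⊔preds={0,1,2,3}  new={0,1,2,3}  old={}  +wl: 1
  step 4. node 3  ⊔preds={0}  new={0,1,2}  old={}  +wl: 2
  step 5. node 4  ⊔preds={0,1,2}  new={1,2}  old={}  +wl: 
  step 6. node 5  ⊔preds={0,1,2,3}  new={0,1}  old={}  +wl: 
  step 7. node 0  ⊔preds={0,1,2,3}  new={0,1,2,3}  old={0}  +wl: 3
  step 8. node 1  ⊔preds={0,1,2,3}  new={0,1,2,3}  stable
  step 9. node 2  ⊔preds={0,1,2,3}  new={0,1,2,3}  stable
  step 10. node 3  ⊔preds={0,1,2,3}  new={0,1,2,3}  old={0,1,2}  +wl: 2,4
  step 11. node 2  ⊔preds={0,1,2,3}  new={0,1,2,3}  stable
  step 12. node 4  ⊔preds={0,1,2,3}  new={1,2}  stable

Least fixpoint reached:
  node 0: {0,1,2,3}
  node 1: {0,1,2,3}
  node 2: {0,1,2,3}
  node 3: {0,1,2,3}
  node 4: {1,2}
  node 5: {0,1}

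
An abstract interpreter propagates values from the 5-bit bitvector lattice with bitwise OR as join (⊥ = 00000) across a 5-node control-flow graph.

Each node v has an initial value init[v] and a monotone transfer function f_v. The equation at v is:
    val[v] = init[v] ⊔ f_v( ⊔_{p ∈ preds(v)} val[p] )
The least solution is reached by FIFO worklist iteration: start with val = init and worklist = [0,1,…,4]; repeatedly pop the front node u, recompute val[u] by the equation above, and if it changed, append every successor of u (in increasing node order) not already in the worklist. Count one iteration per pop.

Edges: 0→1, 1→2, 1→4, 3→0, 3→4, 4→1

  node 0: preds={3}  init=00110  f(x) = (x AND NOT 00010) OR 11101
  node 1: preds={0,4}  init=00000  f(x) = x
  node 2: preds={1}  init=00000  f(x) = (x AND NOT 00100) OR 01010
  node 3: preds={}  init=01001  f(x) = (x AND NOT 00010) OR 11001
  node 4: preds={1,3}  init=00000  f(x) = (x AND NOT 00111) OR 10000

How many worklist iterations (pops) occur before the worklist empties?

7

Trace (7 dequeues):
  [1] u=0 | in 01001 | out 11111 | prev 00110 | push {}
  [2] u=1 | in 11111 | out 11111 | prev 00000 | push {}
  [3] u=2 | in 11111 | out 11011 | prev 00000 | push {}
  [4] u=3 | in 00000 | out 11001 | prev 01001 | push {0}
  [5] u=4 | in 11111 | out 11000 | prev 00000 | push {1}
  [6] u=0 | in 11001 | out 11111 | ==
  [7] u=1 | in 11111 | out 11111 | ==

Converged values:
  [0] 11111
  [1] 11111
  [2] 11011
  [3] 11001
  [4] 11000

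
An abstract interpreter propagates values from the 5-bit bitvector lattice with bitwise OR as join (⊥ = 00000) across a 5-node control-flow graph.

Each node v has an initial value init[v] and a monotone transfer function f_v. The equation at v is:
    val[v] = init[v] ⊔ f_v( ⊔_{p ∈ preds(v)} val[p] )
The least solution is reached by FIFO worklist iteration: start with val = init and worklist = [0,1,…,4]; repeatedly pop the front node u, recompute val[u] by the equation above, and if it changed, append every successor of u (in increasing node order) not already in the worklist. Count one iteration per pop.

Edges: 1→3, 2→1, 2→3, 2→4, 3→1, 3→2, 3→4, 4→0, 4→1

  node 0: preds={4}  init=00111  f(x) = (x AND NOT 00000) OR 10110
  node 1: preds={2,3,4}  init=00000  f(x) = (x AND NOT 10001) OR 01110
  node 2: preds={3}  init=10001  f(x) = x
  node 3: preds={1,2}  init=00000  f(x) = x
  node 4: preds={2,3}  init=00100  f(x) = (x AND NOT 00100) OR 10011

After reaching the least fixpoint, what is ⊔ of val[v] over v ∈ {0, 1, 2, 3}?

11111

Trace (11 dequeues):
  [1] u=0 | in 00100 | out 10111 | prev 00111 | push {}
  [2] u=1 | in 10101 | out 01110 | prev 00000 | push {}
  [3] u=2 | in 00000 | out 10001 | ==
  [4] u=3 | in 11111 | out 11111 | prev 00000 | push {1,2}
  [5] u=4 | in 11111 | out 11111 | prev 00100 | push {0}
  [6] u=1 | in 11111 | out 01110 | ==
  [7] u=2 | in 11111 | out 11111 | prev 10001 | push {1,3,4}
  [8] u=0 | in 11111 | out 11111 | prev 10111 | push {}
  [9] u=1 | in 11111 | out 01110 | ==
  [10] u=3 | in 11111 | out 11111 | ==
  [11] u=4 | in 11111 | out 11111 | ==

Converged values:
  [0] 11111
  [1] 01110
  [2] 11111
  [3] 11111
  [4] 11111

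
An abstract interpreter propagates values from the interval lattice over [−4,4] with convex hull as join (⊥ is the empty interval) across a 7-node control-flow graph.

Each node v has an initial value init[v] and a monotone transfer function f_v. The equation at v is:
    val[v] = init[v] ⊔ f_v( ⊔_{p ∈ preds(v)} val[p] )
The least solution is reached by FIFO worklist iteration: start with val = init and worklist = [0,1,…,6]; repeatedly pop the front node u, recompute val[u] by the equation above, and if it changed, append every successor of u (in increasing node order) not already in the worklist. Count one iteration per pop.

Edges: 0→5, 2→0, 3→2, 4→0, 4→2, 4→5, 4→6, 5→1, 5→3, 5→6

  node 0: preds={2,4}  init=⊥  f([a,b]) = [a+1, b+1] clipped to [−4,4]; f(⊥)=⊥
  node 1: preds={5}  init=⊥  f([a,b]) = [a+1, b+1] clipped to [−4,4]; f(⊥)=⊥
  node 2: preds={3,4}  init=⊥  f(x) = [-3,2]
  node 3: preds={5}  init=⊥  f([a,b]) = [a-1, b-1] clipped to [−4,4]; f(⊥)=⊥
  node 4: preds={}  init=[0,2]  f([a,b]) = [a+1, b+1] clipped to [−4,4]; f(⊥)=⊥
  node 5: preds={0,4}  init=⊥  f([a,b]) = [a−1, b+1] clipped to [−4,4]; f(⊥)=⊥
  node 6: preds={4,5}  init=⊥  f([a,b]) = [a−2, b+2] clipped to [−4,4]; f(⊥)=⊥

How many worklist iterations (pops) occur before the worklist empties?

16

Trace (16 dequeues):
  [1] u=0 | in [0,2] | out [1,3] | prev ⊥ | push {}
  [2] u=1 | in ⊥ | out ⊥ | ==
  [3] u=2 | in [0,2] | out [-3,2] | prev ⊥ | push {0}
  [4] u=3 | in ⊥ | out ⊥ | ==
  [5] u=4 | in ⊥ | out [0,2] | ==
  [6] u=5 | in [0,3] | out [-1,4] | prev ⊥ | push {1,3}
  [7] u=6 | in [-1,4] | out [-3,4] | prev ⊥ | push {}
  [8] u=0 | in [-3,2] | out [-2,3] | prev [1,3] | push {5}
  [9] u=1 | in [-1,4] | out [0,4] | prev ⊥ | push {}
  [10] u=3 | in [-1,4] | out [-2,3] | prev ⊥ | push {2}
  [11] u=5 | in [-2,3] | out [-3,4] | prev [-1,4] | push {1,3,6}
  [12] u=2 | in [-2,3] | out [-3,2] | ==
  [13] u=1 | in [-3,4] | out [-2,4] | prev [0,4] | push {}
  [14] u=3 | in [-3,4] | out [-4,3] | prev [-2,3] | push {2}
  [15] u=6 | in [-3,4] | out [-4,4] | prev [-3,4] | push {}
  [16] u=2 | in [-4,3] | out [-3,2] | ==

Converged values:
  [0] [-2,3]
  [1] [-2,4]
  [2] [-3,2]
  [3] [-4,3]
  [4] [0,2]
  [5] [-3,4]
  [6] [-4,4]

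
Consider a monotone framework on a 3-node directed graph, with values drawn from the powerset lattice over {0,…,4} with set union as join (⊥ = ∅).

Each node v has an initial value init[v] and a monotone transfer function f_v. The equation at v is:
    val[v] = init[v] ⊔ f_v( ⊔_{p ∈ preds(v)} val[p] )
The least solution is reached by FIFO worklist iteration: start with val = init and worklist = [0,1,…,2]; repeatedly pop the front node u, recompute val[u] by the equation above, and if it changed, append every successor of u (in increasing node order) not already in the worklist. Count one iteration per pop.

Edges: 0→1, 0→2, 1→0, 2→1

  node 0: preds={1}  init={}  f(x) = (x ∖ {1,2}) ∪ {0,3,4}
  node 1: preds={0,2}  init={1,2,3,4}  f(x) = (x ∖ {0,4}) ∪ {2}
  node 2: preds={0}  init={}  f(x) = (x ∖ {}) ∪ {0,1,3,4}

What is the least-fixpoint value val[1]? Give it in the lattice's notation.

Trace (4 dequeues):
  [1] u=0 | in {1,2,3,4} | out {0,3,4} | prev {} | push {}
  [2] u=1 | in {0,3,4} | out {1,2,3,4} | ==
  [3] u=2 | in {0,3,4} | out {0,1,3,4} | prev {} | push {1}
  [4] u=1 | in {0,1,3,4} | out {1,2,3,4} | ==

Converged values:
  [0] {0,3,4}
  [1] {1,2,3,4}
  [2] {0,1,3,4}

{1,2,3,4}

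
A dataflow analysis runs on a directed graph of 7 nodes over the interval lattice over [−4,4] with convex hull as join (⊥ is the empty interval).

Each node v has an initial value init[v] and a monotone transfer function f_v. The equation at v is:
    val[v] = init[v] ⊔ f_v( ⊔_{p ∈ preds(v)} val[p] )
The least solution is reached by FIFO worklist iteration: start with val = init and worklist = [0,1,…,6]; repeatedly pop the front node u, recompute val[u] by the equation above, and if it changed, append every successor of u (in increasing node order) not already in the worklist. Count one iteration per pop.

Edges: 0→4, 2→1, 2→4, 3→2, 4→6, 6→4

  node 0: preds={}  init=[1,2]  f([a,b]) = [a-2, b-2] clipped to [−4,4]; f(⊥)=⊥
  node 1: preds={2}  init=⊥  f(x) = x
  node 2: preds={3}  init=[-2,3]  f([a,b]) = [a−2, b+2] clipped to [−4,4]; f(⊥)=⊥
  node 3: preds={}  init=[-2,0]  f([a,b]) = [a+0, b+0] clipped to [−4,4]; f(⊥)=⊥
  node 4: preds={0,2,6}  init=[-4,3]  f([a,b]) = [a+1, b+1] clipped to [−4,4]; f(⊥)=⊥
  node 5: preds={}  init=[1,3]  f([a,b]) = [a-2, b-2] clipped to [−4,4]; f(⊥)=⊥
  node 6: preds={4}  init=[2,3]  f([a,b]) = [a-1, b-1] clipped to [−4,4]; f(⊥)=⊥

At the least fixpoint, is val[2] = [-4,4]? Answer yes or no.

no

Iteration log — 9 steps:
  step 1. node 0  ⊔preds=⊥  new=[1,2]  stable
  step 2. node 1  ⊔preds=[-2,3]  new=[-2,3]  old=⊥  +wl: 
  step 3. node 2  ⊔preds=[-2,0]  new=[-4,3]  old=[-2,3]  +wl: 1
  step 4. node 3  ⊔preds=⊥  new=[-2,0]  stable
  step 5. node 4  ⊔preds=[-4,3]  new=[-4,4]  old=[-4,3]  +wl: 
  step 6. node 5  ⊔preds=⊥  new=[1,3]  stable
  step 7. node 6  ⊔preds=[-4,4]  new=[-4,3]  old=[2,3]  +wl: 4
  step 8. node 1  ⊔preds=[-4,3]  new=[-4,3]  old=[-2,3]  +wl: 
  step 9. node 4  ⊔preds=[-4,3]  new=[-4,4]  stable

Least fixpoint reached:
  node 0: [1,2]
  node 1: [-4,3]
  node 2: [-4,3]
  node 3: [-2,0]
  node 4: [-4,4]
  node 5: [1,3]
  node 6: [-4,3]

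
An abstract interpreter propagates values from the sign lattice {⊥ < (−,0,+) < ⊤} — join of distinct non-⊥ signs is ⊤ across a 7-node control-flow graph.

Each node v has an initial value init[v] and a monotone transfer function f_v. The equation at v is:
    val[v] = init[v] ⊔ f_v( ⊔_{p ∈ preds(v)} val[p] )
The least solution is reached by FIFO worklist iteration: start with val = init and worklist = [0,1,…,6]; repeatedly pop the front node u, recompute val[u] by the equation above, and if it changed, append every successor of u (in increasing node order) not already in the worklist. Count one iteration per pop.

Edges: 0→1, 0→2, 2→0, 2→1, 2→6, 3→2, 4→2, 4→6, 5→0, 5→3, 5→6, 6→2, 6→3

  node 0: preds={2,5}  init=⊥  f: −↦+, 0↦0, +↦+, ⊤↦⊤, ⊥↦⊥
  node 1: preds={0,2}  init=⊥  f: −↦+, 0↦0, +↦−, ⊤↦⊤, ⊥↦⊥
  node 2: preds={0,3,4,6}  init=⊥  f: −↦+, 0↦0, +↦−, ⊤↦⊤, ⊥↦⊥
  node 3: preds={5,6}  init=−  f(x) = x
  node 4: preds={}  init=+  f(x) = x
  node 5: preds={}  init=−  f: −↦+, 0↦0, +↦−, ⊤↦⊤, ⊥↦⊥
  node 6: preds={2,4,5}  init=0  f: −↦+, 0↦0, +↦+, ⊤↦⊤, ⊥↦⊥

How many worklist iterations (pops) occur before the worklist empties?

Worklist (11 pops):
  #1 pop 0: in=− → + (was ⊥); enqueue []
  #2 pop 1: in=+ → − (was ⊥); enqueue []
  #3 pop 2: in=⊤ → ⊤ (was ⊥); enqueue [0,1]
  #4 pop 3: in=⊤ → ⊤ (was −); enqueue [2]
  #5 pop 4: in=⊥ → + (no change)
  #6 pop 5: in=⊥ → − (no change)
  #7 pop 6: in=⊤ → ⊤ (was 0); enqueue [3]
  #8 pop 0: in=⊤ → ⊤ (was +); enqueue []
  #9 pop 1: in=⊤ → ⊤ (was −); enqueue []
  #10 pop 2: in=⊤ → ⊤ (no change)
  #11 pop 3: in=⊤ → ⊤ (no change)

Fixpoint:
  val[0] = ⊤
  val[1] = ⊤
  val[2] = ⊤
  val[3] = ⊤
  val[4] = +
  val[5] = −
  val[6] = ⊤

11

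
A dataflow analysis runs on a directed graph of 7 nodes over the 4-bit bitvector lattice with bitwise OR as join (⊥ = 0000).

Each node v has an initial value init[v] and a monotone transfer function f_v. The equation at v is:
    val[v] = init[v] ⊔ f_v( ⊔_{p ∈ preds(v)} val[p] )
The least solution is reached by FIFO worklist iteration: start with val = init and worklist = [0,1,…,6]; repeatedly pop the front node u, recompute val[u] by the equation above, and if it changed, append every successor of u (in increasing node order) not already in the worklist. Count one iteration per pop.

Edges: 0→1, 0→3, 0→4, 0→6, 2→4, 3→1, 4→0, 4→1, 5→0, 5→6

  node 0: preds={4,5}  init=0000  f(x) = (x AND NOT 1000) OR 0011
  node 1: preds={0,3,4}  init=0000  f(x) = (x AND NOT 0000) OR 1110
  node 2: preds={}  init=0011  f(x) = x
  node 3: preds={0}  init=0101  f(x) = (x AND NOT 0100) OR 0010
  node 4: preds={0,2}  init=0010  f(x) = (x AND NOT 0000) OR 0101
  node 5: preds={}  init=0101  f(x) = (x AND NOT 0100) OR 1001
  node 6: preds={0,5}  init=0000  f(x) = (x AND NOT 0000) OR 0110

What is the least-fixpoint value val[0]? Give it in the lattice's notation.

Iteration log — 9 steps:
  step 1. node 0  ⊔preds=0111  new=0111  old=0000  +wl: 
  step 2. node 1  ⊔preds=0111  new=1111  old=0000  +wl: 
  step 3. node 2  ⊔preds=0000  new=0011  stable
  step 4. node 3  ⊔preds=0111  new=0111  old=0101  +wl: 1
  step 5. node 4  ⊔preds=0111  new=0111  old=0010  +wl: 0
  step 6. node 5  ⊔preds=0000  new=1101  old=0101  +wl: 
  step 7. node 6  ⊔preds=1111  new=1111  old=0000  +wl: 
  step 8. node 1  ⊔preds=0111  new=1111  stable
  step 9. node 0  ⊔preds=1111  new=0111  stable

Least fixpoint reached:
  node 0: 0111
  node 1: 1111
  node 2: 0011
  node 3: 0111
  node 4: 0111
  node 5: 1101
  node 6: 1111

0111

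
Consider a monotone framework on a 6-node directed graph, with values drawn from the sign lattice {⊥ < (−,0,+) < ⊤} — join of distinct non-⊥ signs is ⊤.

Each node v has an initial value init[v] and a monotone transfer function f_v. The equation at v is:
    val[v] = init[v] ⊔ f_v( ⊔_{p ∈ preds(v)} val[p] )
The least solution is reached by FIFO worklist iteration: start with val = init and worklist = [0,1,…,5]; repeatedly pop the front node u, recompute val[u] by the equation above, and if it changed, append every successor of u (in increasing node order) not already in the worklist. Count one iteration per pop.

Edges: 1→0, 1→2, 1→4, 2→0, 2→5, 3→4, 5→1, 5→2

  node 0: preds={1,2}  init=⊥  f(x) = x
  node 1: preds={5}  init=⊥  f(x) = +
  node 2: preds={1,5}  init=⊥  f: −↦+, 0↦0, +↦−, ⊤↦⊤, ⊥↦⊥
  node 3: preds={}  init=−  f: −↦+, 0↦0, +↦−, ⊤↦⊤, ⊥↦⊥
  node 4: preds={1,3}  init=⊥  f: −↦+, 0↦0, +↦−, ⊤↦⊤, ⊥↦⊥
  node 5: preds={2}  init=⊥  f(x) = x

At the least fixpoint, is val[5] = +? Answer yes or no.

Trace (13 dequeues):
  [1] u=0 | in ⊥ | out ⊥ | ==
  [2] u=1 | in ⊥ | out + | prev ⊥ | push {0}
  [3] u=2 | in + | out − | prev ⊥ | push {}
  [4] u=3 | in ⊥ | out − | ==
  [5] u=4 | in ⊤ | out ⊤ | prev ⊥ | push {}
  [6] u=5 | in − | out − | prev ⊥ | push {1,2}
  [7] u=0 | in ⊤ | out ⊤ | prev ⊥ | push {}
  [8] u=1 | in − | out + | ==
  [9] u=2 | in ⊤ | out ⊤ | prev − | push {0,5}
  [10] u=0 | in ⊤ | out ⊤ | ==
  [11] u=5 | in ⊤ | out ⊤ | prev − | push {1,2}
  [12] u=1 | in ⊤ | out + | ==
  [13] u=2 | in ⊤ | out ⊤ | ==

Converged values:
  [0] ⊤
  [1] +
  [2] ⊤
  [3] −
  [4] ⊤
  [5] ⊤

no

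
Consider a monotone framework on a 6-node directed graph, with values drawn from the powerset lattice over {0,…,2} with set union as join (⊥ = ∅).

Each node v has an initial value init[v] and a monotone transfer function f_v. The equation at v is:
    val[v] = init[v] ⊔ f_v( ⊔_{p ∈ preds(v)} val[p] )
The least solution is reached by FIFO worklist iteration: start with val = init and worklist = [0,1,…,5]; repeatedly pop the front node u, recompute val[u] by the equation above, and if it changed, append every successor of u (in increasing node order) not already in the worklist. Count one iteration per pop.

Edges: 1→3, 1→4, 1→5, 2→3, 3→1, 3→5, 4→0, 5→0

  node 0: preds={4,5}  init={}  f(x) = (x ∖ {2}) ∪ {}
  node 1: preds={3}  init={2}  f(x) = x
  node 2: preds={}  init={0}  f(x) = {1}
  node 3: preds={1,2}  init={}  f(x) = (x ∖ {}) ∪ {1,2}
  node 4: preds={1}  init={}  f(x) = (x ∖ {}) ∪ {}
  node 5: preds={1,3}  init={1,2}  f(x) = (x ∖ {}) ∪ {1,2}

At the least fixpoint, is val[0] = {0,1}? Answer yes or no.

yes

Trace (12 dequeues):
  [1] u=0 | in {1,2} | out {1} | prev {} | push {}
  [2] u=1 | in {} | out {2} | ==
  [3] u=2 | in {} | out {0,1} | prev {0} | push {}
  [4] u=3 | in {0,1,2} | out {0,1,2} | prev {} | push {1}
  [5] u=4 | in {2} | out {2} | prev {} | push {0}
  [6] u=5 | in {0,1,2} | out {0,1,2} | prev {1,2} | push {}
  [7] u=1 | in {0,1,2} | out {0,1,2} | prev {2} | push {3,4,5}
  [8] u=0 | in {0,1,2} | out {0,1} | prev {1} | push {}
  [9] u=3 | in {0,1,2} | out {0,1,2} | ==
  [10] u=4 | in {0,1,2} | out {0,1,2} | prev {2} | push {0}
  [11] u=5 | in {0,1,2} | out {0,1,2} | ==
  [12] u=0 | in {0,1,2} | out {0,1} | ==

Converged values:
  [0] {0,1}
  [1] {0,1,2}
  [2] {0,1}
  [3] {0,1,2}
  [4] {0,1,2}
  [5] {0,1,2}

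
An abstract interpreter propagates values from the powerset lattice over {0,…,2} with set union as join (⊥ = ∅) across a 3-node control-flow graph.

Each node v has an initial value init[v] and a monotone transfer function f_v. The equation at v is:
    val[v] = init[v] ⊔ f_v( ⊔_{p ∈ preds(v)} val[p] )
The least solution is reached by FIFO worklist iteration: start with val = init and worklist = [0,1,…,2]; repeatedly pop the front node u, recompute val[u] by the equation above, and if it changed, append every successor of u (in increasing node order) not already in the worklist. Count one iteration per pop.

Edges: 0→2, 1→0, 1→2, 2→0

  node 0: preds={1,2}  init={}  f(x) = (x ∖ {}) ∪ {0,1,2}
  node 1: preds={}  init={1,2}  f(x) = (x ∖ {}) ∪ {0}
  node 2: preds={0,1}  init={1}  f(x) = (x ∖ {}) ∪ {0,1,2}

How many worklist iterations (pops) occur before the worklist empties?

4

Trace (4 dequeues):
  [1] u=0 | in {1,2} | out {0,1,2} | prev {} | push {}
  [2] u=1 | in {} | out {0,1,2} | prev {1,2} | push {0}
  [3] u=2 | in {0,1,2} | out {0,1,2} | prev {1} | push {}
  [4] u=0 | in {0,1,2} | out {0,1,2} | ==

Converged values:
  [0] {0,1,2}
  [1] {0,1,2}
  [2] {0,1,2}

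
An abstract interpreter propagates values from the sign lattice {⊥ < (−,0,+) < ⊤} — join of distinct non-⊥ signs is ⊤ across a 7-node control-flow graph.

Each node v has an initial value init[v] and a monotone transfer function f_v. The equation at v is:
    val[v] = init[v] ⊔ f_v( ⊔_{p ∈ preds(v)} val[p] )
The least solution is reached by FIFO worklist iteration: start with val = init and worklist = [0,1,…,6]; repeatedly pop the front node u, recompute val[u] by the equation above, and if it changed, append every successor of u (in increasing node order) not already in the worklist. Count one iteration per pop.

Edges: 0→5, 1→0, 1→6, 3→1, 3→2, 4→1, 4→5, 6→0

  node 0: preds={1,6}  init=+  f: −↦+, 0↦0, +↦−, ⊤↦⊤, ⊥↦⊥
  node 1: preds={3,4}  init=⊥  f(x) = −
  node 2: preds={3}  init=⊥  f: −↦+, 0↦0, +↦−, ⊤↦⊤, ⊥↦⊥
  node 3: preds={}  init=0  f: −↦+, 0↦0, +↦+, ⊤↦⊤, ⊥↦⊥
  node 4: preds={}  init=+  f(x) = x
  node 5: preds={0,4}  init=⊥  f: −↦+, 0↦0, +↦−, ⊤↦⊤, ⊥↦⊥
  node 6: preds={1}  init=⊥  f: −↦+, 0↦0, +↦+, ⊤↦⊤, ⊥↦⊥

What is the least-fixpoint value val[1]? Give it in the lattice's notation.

−

Trace (9 dequeues):
  [1] u=0 | in ⊥ | out + | ==
  [2] u=1 | in ⊤ | out − | prev ⊥ | push {0}
  [3] u=2 | in 0 | out 0 | prev ⊥ | push {}
  [4] u=3 | in ⊥ | out 0 | ==
  [5] u=4 | in ⊥ | out + | ==
  [6] u=5 | in + | out − | prev ⊥ | push {}
  [7] u=6 | in − | out + | prev ⊥ | push {}
  [8] u=0 | in ⊤ | out ⊤ | prev + | push {5}
  [9] u=5 | in ⊤ | out ⊤ | prev − | push {}

Converged values:
  [0] ⊤
  [1] −
  [2] 0
  [3] 0
  [4] +
  [5] ⊤
  [6] +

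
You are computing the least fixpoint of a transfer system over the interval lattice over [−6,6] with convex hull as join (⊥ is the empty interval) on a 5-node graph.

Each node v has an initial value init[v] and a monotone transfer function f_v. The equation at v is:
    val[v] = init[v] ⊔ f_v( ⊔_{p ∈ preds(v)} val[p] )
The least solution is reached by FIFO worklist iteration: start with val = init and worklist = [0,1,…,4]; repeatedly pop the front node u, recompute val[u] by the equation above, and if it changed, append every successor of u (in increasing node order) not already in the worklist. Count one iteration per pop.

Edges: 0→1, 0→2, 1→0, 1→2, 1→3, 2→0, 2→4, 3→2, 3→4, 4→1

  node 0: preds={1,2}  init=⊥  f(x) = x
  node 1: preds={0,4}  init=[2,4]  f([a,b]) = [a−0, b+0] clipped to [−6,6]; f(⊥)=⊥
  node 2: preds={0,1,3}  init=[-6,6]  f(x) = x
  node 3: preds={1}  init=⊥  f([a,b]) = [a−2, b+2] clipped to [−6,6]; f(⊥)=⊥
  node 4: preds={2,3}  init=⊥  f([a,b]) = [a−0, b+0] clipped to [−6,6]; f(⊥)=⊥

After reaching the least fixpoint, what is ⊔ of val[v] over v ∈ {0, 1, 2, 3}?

Trace (8 dequeues):
  [1] u=0 | in [-6,6] | out [-6,6] | prev ⊥ | push {}
  [2] u=1 | in [-6,6] | out [-6,6] | prev [2,4] | push {0}
  [3] u=2 | in [-6,6] | out [-6,6] | ==
  [4] u=3 | in [-6,6] | out [-6,6] | prev ⊥ | push {2}
  [5] u=4 | in [-6,6] | out [-6,6] | prev ⊥ | push {1}
  [6] u=0 | in [-6,6] | out [-6,6] | ==
  [7] u=2 | in [-6,6] | out [-6,6] | ==
  [8] u=1 | in [-6,6] | out [-6,6] | ==

Converged values:
  [0] [-6,6]
  [1] [-6,6]
  [2] [-6,6]
  [3] [-6,6]
  [4] [-6,6]

[-6,6]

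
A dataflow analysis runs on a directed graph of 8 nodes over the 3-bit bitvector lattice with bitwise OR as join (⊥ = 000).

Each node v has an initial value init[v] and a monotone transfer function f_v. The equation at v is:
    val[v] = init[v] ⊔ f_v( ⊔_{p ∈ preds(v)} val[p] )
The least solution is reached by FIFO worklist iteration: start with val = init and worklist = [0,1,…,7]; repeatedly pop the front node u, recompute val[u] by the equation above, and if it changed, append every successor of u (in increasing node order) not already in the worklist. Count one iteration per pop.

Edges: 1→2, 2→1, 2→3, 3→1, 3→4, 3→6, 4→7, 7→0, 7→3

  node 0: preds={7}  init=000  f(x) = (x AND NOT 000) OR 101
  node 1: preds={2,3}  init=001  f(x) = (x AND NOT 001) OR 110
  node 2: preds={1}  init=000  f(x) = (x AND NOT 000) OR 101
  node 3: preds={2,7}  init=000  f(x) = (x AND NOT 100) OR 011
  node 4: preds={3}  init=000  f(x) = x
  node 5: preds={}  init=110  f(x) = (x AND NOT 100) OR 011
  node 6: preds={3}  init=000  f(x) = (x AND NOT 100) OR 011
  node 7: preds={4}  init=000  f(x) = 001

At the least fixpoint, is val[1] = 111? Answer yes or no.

yes

Iteration log — 11 steps:
  step 1. node 0  ⊔preds=000  new=101  old=000  +wl: 
  step 2. node 1  ⊔preds=000  new=111  old=001  +wl: 
  step 3. node 2  ⊔preds=111  new=111  old=000  +wl: 1
  step 4. node 3  ⊔preds=111  new=011  old=000  +wl: 
  step 5. node 4  ⊔preds=011  new=011  old=000  +wl: 
  step 6. node 5  ⊔preds=000  new=111  old=110  +wl: 
  step 7. node 6  ⊔preds=011  new=011  old=000  +wl: 
  step 8. node 7  ⊔preds=011  new=001  old=000  +wl: 0,3
  step 9. node 1  ⊔preds=111  new=111  stable
  step 10. node 0  ⊔preds=001  new=101  stable
  step 11. node 3  ⊔preds=111  new=011  stable

Least fixpoint reached:
  node 0: 101
  node 1: 111
  node 2: 111
  node 3: 011
  node 4: 011
  node 5: 111
  node 6: 011
  node 7: 001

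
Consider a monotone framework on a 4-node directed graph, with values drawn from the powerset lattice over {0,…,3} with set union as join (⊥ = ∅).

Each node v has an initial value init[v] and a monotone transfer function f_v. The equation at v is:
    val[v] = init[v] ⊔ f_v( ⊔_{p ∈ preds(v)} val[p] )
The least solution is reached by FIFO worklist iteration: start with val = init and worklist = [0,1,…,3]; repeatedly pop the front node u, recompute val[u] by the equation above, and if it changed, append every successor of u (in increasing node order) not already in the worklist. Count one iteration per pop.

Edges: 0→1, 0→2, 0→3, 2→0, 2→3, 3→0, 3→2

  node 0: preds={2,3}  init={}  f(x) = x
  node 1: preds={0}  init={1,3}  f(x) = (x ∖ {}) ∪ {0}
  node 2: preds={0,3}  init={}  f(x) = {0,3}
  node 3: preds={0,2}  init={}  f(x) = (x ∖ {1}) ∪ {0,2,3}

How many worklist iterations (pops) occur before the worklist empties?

Iteration log — 8 steps:
  step 1. node 0  ⊔preds={}  new={}  stable
  step 2. node 1  ⊔preds={}  new={0,1,3}  old={1,3}  +wl: 
  step 3. node 2  ⊔preds={}  new={0,3}  old={}  +wl: 0
  step 4. node 3  ⊔preds={0,3}  new={0,2,3}  old={}  +wl: 2
  step 5. node 0  ⊔preds={0,2,3}  new={0,2,3}  old={}  +wl: 1,3
  step 6. node 2  ⊔preds={0,2,3}  new={0,3}  stable
  step 7. node 1  ⊔preds={0,2,3}  new={0,1,2,3}  old={0,1,3}  +wl: 
  step 8. node 3  ⊔preds={0,2,3}  new={0,2,3}  stable

Least fixpoint reached:
  node 0: {0,2,3}
  node 1: {0,1,2,3}
  node 2: {0,3}
  node 3: {0,2,3}

8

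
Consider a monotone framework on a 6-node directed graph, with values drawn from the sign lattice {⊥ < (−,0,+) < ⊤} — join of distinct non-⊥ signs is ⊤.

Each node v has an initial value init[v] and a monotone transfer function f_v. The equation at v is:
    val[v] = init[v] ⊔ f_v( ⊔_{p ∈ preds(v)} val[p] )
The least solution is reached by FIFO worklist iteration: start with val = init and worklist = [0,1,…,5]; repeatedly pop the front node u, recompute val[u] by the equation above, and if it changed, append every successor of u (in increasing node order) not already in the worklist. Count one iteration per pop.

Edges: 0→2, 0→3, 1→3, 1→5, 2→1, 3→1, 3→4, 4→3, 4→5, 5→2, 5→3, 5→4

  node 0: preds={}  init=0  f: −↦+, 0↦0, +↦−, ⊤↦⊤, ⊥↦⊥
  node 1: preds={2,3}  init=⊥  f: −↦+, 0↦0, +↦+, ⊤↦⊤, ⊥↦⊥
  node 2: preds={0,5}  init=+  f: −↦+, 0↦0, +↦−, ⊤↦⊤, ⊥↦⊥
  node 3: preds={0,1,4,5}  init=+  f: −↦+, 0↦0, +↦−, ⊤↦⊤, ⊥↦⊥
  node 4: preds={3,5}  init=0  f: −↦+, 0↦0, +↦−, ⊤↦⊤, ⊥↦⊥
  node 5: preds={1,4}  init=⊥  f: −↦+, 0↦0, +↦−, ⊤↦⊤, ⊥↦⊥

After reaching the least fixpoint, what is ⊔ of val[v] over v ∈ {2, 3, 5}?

Worklist (11 pops):
  #1 pop 0: in=⊥ → 0 (no change)
  #2 pop 1: in=+ → + (was ⊥); enqueue []
  #3 pop 2: in=0 → ⊤ (was +); enqueue [1]
  #4 pop 3: in=⊤ → ⊤ (was +); enqueue []
  #5 pop 4: in=⊤ → ⊤ (was 0); enqueue [3]
  #6 pop 5: in=⊤ → ⊤ (was ⊥); enqueue [2,4]
  #7 pop 1: in=⊤ → ⊤ (was +); enqueue [5]
  #8 pop 3: in=⊤ → ⊤ (no change)
  #9 pop 2: in=⊤ → ⊤ (no change)
  #10 pop 4: in=⊤ → ⊤ (no change)
  #11 pop 5: in=⊤ → ⊤ (no change)

Fixpoint:
  val[0] = 0
  val[1] = ⊤
  val[2] = ⊤
  val[3] = ⊤
  val[4] = ⊤
  val[5] = ⊤

⊤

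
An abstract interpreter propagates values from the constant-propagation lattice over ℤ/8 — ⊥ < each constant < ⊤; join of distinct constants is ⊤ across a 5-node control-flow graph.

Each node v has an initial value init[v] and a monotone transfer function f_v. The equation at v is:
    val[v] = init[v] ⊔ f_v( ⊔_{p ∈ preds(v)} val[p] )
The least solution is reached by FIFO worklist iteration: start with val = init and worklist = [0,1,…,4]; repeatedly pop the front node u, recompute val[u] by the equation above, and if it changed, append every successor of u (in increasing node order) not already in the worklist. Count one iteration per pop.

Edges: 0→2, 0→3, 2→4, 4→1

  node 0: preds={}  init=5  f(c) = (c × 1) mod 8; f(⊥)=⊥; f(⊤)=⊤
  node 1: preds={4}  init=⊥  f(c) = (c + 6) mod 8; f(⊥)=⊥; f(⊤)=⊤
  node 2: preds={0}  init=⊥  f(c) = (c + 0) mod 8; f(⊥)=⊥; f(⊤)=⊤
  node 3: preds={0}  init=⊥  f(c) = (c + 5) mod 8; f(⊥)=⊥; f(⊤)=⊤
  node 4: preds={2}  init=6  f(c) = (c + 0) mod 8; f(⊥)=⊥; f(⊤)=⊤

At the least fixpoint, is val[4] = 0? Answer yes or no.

no

Trace (6 dequeues):
  [1] u=0 | in ⊥ | out 5 | ==
  [2] u=1 | in 6 | out 4 | prev ⊥ | push {}
  [3] u=2 | in 5 | out 5 | prev ⊥ | push {}
  [4] u=3 | in 5 | out 2 | prev ⊥ | push {}
  [5] u=4 | in 5 | out ⊤ | prev 6 | push {1}
  [6] u=1 | in ⊤ | out ⊤ | prev 4 | push {}

Converged values:
  [0] 5
  [1] ⊤
  [2] 5
  [3] 2
  [4] ⊤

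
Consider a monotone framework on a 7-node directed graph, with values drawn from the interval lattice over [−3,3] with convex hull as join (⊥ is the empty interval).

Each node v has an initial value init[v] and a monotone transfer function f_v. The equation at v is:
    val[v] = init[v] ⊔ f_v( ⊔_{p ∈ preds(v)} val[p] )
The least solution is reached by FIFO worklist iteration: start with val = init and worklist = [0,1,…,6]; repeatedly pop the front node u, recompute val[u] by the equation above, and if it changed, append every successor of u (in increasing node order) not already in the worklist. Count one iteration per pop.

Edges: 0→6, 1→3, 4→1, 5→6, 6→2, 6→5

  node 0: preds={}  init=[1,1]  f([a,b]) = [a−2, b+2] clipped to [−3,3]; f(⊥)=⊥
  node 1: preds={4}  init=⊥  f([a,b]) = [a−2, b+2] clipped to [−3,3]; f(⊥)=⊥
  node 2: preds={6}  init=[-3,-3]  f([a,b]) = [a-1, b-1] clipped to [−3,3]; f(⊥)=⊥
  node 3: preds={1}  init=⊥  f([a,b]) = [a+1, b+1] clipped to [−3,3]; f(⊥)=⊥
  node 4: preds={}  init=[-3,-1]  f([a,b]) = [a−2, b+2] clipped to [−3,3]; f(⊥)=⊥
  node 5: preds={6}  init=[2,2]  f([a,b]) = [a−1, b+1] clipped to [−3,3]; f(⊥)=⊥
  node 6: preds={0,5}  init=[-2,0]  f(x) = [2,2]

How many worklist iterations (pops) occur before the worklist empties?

10

Iteration log — 10 steps:
  step 1. node 0  ⊔preds=⊥  new=[1,1]  stable
  step 2. node 1  ⊔preds=[-3,-1]  new=[-3,1]  old=⊥  +wl: 
  step 3. node 2  ⊔preds=[-2,0]  new=[-3,-1]  old=[-3,-3]  +wl: 
  step 4. node 3  ⊔preds=[-3,1]  new=[-2,2]  old=⊥  +wl: 
  step 5. node 4  ⊔preds=⊥  new=[-3,-1]  stable
  step 6. node 5  ⊔preds=[-2,0]  new=[-3,2]  old=[2,2]  +wl: 
  step 7. node 6  ⊔preds=[-3,2]  new=[-2,2]  old=[-2,0]  +wl: 2,5
  step 8. node 2  ⊔preds=[-2,2]  new=[-3,1]  old=[-3,-1]  +wl: 
  step 9. node 5  ⊔preds=[-2,2]  new=[-3,3]  old=[-3,2]  +wl: 6
  step 10. node 6  ⊔preds=[-3,3]  new=[-2,2]  stable

Least fixpoint reached:
  node 0: [1,1]
  node 1: [-3,1]
  node 2: [-3,1]
  node 3: [-2,2]
  node 4: [-3,-1]
  node 5: [-3,3]
  node 6: [-2,2]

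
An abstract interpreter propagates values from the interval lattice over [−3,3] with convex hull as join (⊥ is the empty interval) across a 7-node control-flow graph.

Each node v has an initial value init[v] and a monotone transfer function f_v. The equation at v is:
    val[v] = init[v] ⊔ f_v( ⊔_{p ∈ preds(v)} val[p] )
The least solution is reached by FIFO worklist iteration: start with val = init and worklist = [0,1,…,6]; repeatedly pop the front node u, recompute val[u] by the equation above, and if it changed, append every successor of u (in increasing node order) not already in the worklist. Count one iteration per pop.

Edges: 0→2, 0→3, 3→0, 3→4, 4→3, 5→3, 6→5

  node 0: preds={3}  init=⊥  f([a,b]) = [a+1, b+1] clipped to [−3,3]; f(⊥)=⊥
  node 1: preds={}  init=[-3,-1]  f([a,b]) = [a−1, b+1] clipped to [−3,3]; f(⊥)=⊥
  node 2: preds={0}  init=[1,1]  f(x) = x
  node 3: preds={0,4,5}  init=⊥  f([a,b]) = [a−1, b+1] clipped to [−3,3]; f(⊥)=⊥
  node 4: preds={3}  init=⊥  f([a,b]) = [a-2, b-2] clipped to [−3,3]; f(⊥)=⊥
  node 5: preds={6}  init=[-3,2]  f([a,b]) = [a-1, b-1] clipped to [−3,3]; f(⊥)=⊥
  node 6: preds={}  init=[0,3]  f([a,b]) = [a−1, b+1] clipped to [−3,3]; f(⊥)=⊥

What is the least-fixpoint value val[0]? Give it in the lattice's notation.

[-2,3]

Worklist (10 pops):
  #1 pop 0: in=⊥ → ⊥ (no change)
  #2 pop 1: in=⊥ → [-3,-1] (no change)
  #3 pop 2: in=⊥ → [1,1] (no change)
  #4 pop 3: in=[-3,2] → [-3,3] (was ⊥); enqueue [0]
  #5 pop 4: in=[-3,3] → [-3,1] (was ⊥); enqueue [3]
  #6 pop 5: in=[0,3] → [-3,2] (no change)
  #7 pop 6: in=⊥ → [0,3] (no change)
  #8 pop 0: in=[-3,3] → [-2,3] (was ⊥); enqueue [2]
  #9 pop 3: in=[-3,3] → [-3,3] (no change)
  #10 pop 2: in=[-2,3] → [-2,3] (was [1,1]); enqueue []

Fixpoint:
  val[0] = [-2,3]
  val[1] = [-3,-1]
  val[2] = [-2,3]
  val[3] = [-3,3]
  val[4] = [-3,1]
  val[5] = [-3,2]
  val[6] = [0,3]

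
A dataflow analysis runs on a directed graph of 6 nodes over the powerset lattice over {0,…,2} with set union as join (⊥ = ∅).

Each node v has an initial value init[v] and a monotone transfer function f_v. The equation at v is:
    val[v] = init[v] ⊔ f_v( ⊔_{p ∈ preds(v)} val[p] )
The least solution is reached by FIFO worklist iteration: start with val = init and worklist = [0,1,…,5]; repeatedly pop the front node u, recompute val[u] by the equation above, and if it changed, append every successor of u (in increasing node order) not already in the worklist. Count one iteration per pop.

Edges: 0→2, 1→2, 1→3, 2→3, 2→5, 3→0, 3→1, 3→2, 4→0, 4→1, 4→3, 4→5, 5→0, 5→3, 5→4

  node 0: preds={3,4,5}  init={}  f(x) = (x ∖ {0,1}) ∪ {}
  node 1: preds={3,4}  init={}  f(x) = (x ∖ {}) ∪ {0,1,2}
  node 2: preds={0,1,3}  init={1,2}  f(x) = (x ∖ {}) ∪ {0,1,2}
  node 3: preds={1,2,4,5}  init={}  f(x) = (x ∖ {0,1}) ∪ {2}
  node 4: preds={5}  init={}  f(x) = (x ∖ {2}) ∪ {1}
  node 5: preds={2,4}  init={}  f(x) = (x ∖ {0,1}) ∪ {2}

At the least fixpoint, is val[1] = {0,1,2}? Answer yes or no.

yes

Iteration log — 11 steps:
  step 1. node 0  ⊔preds={}  new={}  stable
  step 2. node 1  ⊔preds={}  new={0,1,2}  old={}  +wl: 
  step 3. node 2  ⊔preds={0,1,2}  new={0,1,2}  old={1,2}  +wl: 
  step 4. node 3  ⊔preds={0,1,2}  new={2}  old={}  +wl: 0,1,2
  step 5. node 4  ⊔preds={}  new={1}  old={}  +wl: 3
  step 6. node 5  ⊔preds={0,1,2}  new={2}  old={}  +wl: 4
  step 7. node 0  ⊔preds={1,2}  new={2}  old={}  +wl: 
  step 8. node 1  ⊔preds={1,2}  new={0,1,2}  stable
  step 9. node 2  ⊔preds={0,1,2}  new={0,1,2}  stable
  step 10. node 3  ⊔preds={0,1,2}  new={2}  stable
  step 11. node 4  ⊔preds={2}  new={1}  stable

Least fixpoint reached:
  node 0: {2}
  node 1: {0,1,2}
  node 2: {0,1,2}
  node 3: {2}
  node 4: {1}
  node 5: {2}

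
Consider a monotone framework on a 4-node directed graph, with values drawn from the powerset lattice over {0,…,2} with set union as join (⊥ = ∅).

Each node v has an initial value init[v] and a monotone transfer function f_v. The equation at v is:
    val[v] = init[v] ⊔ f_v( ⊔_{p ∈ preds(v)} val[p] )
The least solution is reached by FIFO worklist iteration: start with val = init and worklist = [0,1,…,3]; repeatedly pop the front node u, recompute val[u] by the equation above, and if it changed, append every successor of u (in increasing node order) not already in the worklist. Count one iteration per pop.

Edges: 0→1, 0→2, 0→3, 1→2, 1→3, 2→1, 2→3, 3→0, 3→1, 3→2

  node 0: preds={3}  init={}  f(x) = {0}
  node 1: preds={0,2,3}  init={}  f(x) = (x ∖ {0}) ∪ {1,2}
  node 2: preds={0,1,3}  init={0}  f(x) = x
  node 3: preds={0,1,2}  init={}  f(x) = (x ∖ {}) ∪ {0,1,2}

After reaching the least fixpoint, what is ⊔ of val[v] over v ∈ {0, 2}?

Iteration log — 7 steps:
  step 1. node 0  ⊔preds={}  new={0}  old={}  +wl: 
  step 2. node 1  ⊔preds={0}  new={1,2}  old={}  +wl: 
  step 3. node 2  ⊔preds={0,1,2}  new={0,1,2}  old={0}  +wl: 1
  step 4. node 3  ⊔preds={0,1,2}  new={0,1,2}  old={}  +wl: 0,2
  step 5. node 1  ⊔preds={0,1,2}  new={1,2}  stable
  step 6. node 0  ⊔preds={0,1,2}  new={0}  stable
  step 7. node 2  ⊔preds={0,1,2}  new={0,1,2}  stable

Least fixpoint reached:
  node 0: {0}
  node 1: {1,2}
  node 2: {0,1,2}
  node 3: {0,1,2}

{0,1,2}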